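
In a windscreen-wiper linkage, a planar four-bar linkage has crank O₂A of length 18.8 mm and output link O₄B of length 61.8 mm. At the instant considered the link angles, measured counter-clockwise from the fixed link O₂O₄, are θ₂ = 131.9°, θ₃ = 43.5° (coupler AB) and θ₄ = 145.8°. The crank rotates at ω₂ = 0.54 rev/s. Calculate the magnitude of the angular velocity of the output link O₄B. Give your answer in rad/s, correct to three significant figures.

1.06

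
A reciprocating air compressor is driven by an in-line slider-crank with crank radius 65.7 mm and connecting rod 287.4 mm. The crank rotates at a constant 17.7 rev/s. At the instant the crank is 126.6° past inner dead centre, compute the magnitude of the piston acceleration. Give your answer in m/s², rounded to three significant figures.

ω = 2π·17.7 = 111.2 rad/s
x(θ) = r cosθ + √(L² − r² sin²θ); with ω constant, a = ω²·d²x/dθ².
d²x/dθ² = −r cosθ − r²(cos2θ)/√u − r⁴ sin²2θ/(4u^{3/2}),  u = L² − r² sin²θ = 0.0798167 m².
Substituting r = 0.0657 m, L = 0.2874 m, θ = 126.6°: d²x/dθ² = +0.043399 m.
a = ω²·d²x/dθ² = (111.2)²·(+0.043399) = +536.76 m/s²;  |a| = 536.76 m/s².

537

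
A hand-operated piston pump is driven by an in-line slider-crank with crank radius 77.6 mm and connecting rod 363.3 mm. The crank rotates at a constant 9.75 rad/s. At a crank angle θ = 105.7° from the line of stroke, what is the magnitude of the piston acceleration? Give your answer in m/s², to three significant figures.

3.37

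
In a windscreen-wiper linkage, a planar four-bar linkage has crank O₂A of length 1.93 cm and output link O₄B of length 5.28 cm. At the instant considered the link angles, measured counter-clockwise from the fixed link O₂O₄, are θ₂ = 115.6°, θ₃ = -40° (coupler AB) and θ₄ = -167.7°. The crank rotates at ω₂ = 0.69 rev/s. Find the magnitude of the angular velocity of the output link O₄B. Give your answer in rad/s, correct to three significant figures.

0.827

ω₂ = 4.335 rad/s (from 0.69 rev/s).
Differentiating the loop-closure r₂e^{iθ₂}+r₃e^{iθ₃}=r₁+r₄e^{iθ₄} gives r₂ω₂e^{iθ₂}+r₃ω₃e^{iθ₃}=r₄ω₄e^{iθ₄}.
Eliminating the other unknown: ω₄ = r₂ω₂ sin(θ₂−θ₃) / [r₄ sin(θ₄−θ₃)].
Numerator sine = +0.41310; denominator sine = -0.79122.
Result = 0.0193·4.335·(+0.41310) / (0.0528·(-0.79122)) = -0.8274 rad/s; magnitude 0.8274 rad/s.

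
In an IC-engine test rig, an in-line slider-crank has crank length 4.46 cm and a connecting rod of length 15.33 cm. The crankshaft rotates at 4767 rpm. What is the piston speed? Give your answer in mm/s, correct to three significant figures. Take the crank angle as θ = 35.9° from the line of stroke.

16200

ω = 2π·4767/60 = 499.2 rad/s
For an in-line slider-crank, x = r cosθ + √(L² − r² sin²θ), so v = −rω sinθ·[1 + r cosθ/√(L² − r² sin²θ)].
With r = 0.0446 m, L = 0.1533 m, θ = 35.9°: √(L² − r² sin²θ) = 0.15105 m.
v = −0.0446·499.2·0.58637·[1 + 0.0446·0.81004/0.15105] = -16.178 m/s.
|v| = 16.178 m/s = 16178 mm/s.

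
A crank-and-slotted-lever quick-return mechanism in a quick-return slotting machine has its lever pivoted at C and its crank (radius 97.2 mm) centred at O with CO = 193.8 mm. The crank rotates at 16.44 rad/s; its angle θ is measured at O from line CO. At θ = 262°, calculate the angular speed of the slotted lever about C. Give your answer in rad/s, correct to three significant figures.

2.69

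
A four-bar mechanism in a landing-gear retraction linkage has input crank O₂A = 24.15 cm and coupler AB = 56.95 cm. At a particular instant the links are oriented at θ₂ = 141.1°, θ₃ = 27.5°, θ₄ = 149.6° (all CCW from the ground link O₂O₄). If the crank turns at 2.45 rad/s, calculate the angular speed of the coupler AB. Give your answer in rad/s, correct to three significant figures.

ω₂ = 2.45 rad/s
Differentiating the loop-closure r₂e^{iθ₂}+r₃e^{iθ₃}=r₁+r₄e^{iθ₄} gives r₂ω₂e^{iθ₂}+r₃ω₃e^{iθ₃}=r₄ω₄e^{iθ₄}.
Eliminating the other unknown: ω₃ = r₂ω₂ sin(θ₄−θ₂) / [r₃ sin(θ₃−θ₄)].
Numerator sine = +0.14781; denominator sine = -0.84712.
Result = 0.2415·2.45·(+0.14781) / (0.5695·(-0.84712)) = -0.18128 rad/s; magnitude 0.18128 rad/s.

0.181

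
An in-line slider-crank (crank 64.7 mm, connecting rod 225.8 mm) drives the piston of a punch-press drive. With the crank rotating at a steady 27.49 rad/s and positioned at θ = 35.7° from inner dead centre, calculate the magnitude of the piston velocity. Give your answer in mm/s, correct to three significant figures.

1280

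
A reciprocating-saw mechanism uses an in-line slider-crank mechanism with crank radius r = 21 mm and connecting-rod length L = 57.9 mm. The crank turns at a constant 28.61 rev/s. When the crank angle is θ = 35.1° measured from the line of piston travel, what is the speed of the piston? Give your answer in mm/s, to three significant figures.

2830

ω = 2π·28.6 = 179.8 rad/s
For an in-line slider-crank, x = r cosθ + √(L² − r² sin²θ), so v = −rω sinθ·[1 + r cosθ/√(L² − r² sin²θ)].
With r = 0.021 m, L = 0.0579 m, θ = 35.1°: √(L² − r² sin²θ) = 0.056627 m.
v = −0.021·179.8·0.57501·[1 + 0.021·0.81815/0.056627] = -2.8292 m/s.
|v| = 2.8292 m/s = 2829.2 mm/s.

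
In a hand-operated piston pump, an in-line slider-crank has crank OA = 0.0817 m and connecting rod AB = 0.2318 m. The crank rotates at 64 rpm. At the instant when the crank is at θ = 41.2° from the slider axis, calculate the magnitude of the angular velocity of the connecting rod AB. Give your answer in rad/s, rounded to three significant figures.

1.83

ω = 6.702 rad/s (converted from 64 rpm).
The rod makes angle φ with the slider axis where L sinφ = r sinθ; differentiating, L cosφ·φ̇ = r ω cosθ.
L cosφ = √(L² − r² sin²θ) = 0.22547 m.
|ω_rod| = r ω |cosθ| / √(L² − r² sin²θ) = 0.0817·6.702·0.75241/0.22547 = 1.8273 rad/s.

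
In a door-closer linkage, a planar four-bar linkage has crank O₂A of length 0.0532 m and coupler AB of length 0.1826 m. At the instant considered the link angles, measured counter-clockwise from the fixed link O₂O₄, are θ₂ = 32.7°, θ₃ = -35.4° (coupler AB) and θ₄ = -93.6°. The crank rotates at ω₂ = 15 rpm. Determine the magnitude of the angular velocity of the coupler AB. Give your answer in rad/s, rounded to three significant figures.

0.434

ω₂ = 1.571 rad/s (from 15 rpm).
Differentiating the loop-closure r₂e^{iθ₂}+r₃e^{iθ₃}=r₁+r₄e^{iθ₄} gives r₂ω₂e^{iθ₂}+r₃ω₃e^{iθ₃}=r₄ω₄e^{iθ₄}.
Eliminating the other unknown: ω₃ = r₂ω₂ sin(θ₄−θ₂) / [r₃ sin(θ₃−θ₄)].
Numerator sine = -0.80593; denominator sine = +0.84989.
Result = 0.0532·1.571·(-0.80593) / (0.1826·(+0.84989)) = -0.43397 rad/s; magnitude 0.43397 rad/s.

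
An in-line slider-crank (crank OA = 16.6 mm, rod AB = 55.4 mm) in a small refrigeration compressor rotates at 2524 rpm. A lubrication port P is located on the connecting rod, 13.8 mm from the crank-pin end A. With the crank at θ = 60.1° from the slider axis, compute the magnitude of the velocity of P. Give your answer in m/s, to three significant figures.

4.28

ω = 264.3 rad/s.  Crank-pin speed |V_A| = rω = 4.3876 m/s, perpendicular to OA.
Rod angle: sinφ = −(r/L) sinθ ⇒ φ = -15.056°; ω_rod = −rω cosθ/√(L²−r²sin²θ) = -40.883 rad/s.
V_P = V_A + ω_rod × AP, with AP = 0.0138 m along the rod.
Components: V_Px = −rω sinθ − a·ω_rod·sinφ = -3.9501 m/s;  V_Py = rω cosθ + a·ω_rod·cosφ = +1.6423 m/s.
|V_P| = √(V_Px² + V_Py²) = 4.278 m/s.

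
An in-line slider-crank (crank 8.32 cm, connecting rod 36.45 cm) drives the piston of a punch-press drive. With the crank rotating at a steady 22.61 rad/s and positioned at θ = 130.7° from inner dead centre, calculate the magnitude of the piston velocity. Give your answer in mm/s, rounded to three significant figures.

1210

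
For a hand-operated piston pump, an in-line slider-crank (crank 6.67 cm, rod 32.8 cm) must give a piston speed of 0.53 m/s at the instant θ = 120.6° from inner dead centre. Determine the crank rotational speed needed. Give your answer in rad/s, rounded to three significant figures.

10.3

For an in-line slider-crank, |v_piston| = rω|sinθ|·[1 + r cosθ/√(L² − r² sin²θ)].
With r = 0.0667 m, L = 0.328 m, θ = 120.6°: the bracketed kinematic factor |dx/dθ| = 0.051375 m.
ω = v/|dx/dθ| = 0.53/0.051375 = 10.316 rad/s.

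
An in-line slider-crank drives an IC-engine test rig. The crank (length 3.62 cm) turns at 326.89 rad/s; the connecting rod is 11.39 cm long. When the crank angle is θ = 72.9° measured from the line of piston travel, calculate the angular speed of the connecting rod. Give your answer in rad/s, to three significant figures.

ω = 326.9 rad/s
The rod makes angle φ with the slider axis where L sinφ = r sinθ; differentiating, L cosφ·φ̇ = r ω cosθ.
L cosφ = √(L² − r² sin²θ) = 0.10852 m.
|ω_rod| = r ω |cosθ| / √(L² − r² sin²θ) = 0.0362·326.9·0.29404/0.10852 = 32.064 rad/s.

32.1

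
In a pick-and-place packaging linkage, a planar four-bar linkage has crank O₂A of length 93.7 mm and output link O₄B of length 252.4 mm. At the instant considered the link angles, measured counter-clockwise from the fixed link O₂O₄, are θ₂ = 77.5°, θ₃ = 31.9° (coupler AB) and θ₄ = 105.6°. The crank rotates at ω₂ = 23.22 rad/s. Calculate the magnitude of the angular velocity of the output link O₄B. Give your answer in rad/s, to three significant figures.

ω₂ = 23.22 rad/s
Differentiating the loop-closure r₂e^{iθ₂}+r₃e^{iθ₃}=r₁+r₄e^{iθ₄} gives r₂ω₂e^{iθ₂}+r₃ω₃e^{iθ₃}=r₄ω₄e^{iθ₄}.
Eliminating the other unknown: ω₄ = r₂ω₂ sin(θ₂−θ₃) / [r₄ sin(θ₄−θ₃)].
Numerator sine = +0.71447; denominator sine = +0.95981.
Result = 0.0937·23.22·(+0.71447) / (0.2524·(+0.95981)) = +6.4167 rad/s; magnitude 6.4167 rad/s.

6.42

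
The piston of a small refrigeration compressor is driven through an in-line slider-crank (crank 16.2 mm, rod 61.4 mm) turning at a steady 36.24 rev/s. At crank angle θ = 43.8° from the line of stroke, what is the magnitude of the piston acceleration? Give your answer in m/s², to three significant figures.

ω = 2π·36.2 = 227.7 rad/s
x(θ) = r cosθ + √(L² − r² sin²θ); with ω constant, a = ω²·d²x/dθ².
d²x/dθ² = −r cosθ − r²(cos2θ)/√u − r⁴ sin²2θ/(4u^{3/2}),  u = L² − r² sin²θ = 0.00364423 m².
Substituting r = 0.0162 m, L = 0.0614 m, θ = 43.8°: d²x/dθ² = -0.011953 m.
a = ω²·d²x/dθ² = (227.7)²·(-0.011953) = -619.73 m/s²;  |a| = 619.73 m/s².

620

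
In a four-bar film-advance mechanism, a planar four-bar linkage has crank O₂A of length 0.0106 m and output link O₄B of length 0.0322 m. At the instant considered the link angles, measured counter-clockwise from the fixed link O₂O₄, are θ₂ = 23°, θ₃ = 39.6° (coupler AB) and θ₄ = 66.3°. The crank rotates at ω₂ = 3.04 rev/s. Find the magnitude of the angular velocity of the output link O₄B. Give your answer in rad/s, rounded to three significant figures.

ω₂ = 19.1 rad/s (from 3.04 rev/s).
Differentiating the loop-closure r₂e^{iθ₂}+r₃e^{iθ₃}=r₁+r₄e^{iθ₄} gives r₂ω₂e^{iθ₂}+r₃ω₃e^{iθ₃}=r₄ω₄e^{iθ₄}.
Eliminating the other unknown: ω₄ = r₂ω₂ sin(θ₂−θ₃) / [r₄ sin(θ₄−θ₃)].
Numerator sine = -0.28569; denominator sine = +0.44932.
Result = 0.0106·19.1·(-0.28569) / (0.0322·(+0.44932)) = -3.998 rad/s; magnitude 3.998 rad/s.

4.00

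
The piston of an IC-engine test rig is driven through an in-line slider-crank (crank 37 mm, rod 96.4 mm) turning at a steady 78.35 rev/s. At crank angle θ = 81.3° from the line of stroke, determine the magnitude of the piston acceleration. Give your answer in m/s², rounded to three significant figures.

ω = 2π·78.3 = 492.3 rad/s
x(θ) = r cosθ + √(L² − r² sin²θ); with ω constant, a = ω²·d²x/dθ².
d²x/dθ² = −r cosθ − r²(cos2θ)/√u − r⁴ sin²2θ/(4u^{3/2}),  u = L² − r² sin²θ = 0.00795528 m².
Substituting r = 0.037 m, L = 0.0964 m, θ = 81.3°: d²x/dθ² = +0.0089908 m.
a = ω²·d²x/dθ² = (492.3)²·(+0.0089908) = +2178.9 m/s²;  |a| = 2178.9 m/s².

2180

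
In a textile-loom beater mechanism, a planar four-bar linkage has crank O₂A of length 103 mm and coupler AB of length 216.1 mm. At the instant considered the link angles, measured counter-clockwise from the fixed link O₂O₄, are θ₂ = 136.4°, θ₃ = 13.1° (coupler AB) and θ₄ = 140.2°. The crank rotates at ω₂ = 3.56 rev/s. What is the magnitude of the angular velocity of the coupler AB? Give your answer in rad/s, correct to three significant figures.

ω₂ = 22.37 rad/s (from 3.56 rev/s).
Differentiating the loop-closure r₂e^{iθ₂}+r₃e^{iθ₃}=r₁+r₄e^{iθ₄} gives r₂ω₂e^{iθ₂}+r₃ω₃e^{iθ₃}=r₄ω₄e^{iθ₄}.
Eliminating the other unknown: ω₃ = r₂ω₂ sin(θ₄−θ₂) / [r₃ sin(θ₃−θ₄)].
Numerator sine = +0.06627; denominator sine = -0.79758.
Result = 0.103·22.37·(+0.06627) / (0.2161·(-0.79758)) = -0.88589 rad/s; magnitude 0.88589 rad/s.

0.886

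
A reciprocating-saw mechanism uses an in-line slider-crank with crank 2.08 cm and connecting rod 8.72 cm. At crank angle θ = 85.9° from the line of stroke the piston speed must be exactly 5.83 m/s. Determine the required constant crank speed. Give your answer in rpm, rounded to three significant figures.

For an in-line slider-crank, |v_piston| = rω|sinθ|·[1 + r cosθ/√(L² − r² sin²θ)].
With r = 0.0208 m, L = 0.0872 m, θ = 85.9°: the bracketed kinematic factor |dx/dθ| = 0.021111 m.
ω = v/|dx/dθ| = 5.83/0.021111 = 276.16 rad/s.
N = 60ω/(2π) = 2637.1 rpm.

2640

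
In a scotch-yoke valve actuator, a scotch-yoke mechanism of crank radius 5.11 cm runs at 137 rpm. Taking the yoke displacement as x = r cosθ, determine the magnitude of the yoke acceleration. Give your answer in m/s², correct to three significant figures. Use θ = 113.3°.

ω = 14.35 rad/s (from 137 rpm).
x = r cosθ ⇒ ẍ = −rω² cosθ (ω constant).
|a| = rω²|cosθ| = 0.0511·(14.35)²·|cos 113.3°| = 4.1602 m/s².

4.16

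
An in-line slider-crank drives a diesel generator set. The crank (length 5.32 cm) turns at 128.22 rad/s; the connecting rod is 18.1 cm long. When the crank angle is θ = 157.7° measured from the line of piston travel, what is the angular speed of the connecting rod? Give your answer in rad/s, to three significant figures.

ω = 128.2 rad/s
The rod makes angle φ with the slider axis where L sinφ = r sinθ; differentiating, L cosφ·φ̇ = r ω cosθ.
L cosφ = √(L² − r² sin²θ) = 0.17987 m.
|ω_rod| = r ω |cosθ| / √(L² − r² sin²θ) = 0.0532·128.2·0.92521/0.17987 = 35.087 rad/s.

35.1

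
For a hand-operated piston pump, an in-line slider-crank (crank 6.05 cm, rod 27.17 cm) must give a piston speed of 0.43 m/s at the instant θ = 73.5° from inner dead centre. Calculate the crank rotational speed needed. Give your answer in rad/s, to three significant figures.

For an in-line slider-crank, |v_piston| = rω|sinθ|·[1 + r cosθ/√(L² − r² sin²θ)].
With r = 0.0605 m, L = 0.2717 m, θ = 73.5°: the bracketed kinematic factor |dx/dθ| = 0.061764 m.
ω = v/|dx/dθ| = 0.43/0.061764 = 6.962 rad/s.

6.96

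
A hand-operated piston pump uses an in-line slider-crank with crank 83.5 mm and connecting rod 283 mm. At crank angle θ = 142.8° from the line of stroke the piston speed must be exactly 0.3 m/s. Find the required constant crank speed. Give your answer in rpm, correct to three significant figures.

74.6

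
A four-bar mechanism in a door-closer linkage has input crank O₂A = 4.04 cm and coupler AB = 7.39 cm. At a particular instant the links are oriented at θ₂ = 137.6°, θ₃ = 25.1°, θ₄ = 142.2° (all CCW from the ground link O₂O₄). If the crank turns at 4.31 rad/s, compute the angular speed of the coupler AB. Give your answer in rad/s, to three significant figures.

ω₂ = 4.31 rad/s
Differentiating the loop-closure r₂e^{iθ₂}+r₃e^{iθ₃}=r₁+r₄e^{iθ₄} gives r₂ω₂e^{iθ₂}+r₃ω₃e^{iθ₃}=r₄ω₄e^{iθ₄}.
Eliminating the other unknown: ω₃ = r₂ω₂ sin(θ₄−θ₂) / [r₃ sin(θ₃−θ₄)].
Numerator sine = +0.08020; denominator sine = -0.89021.
Result = 0.0404·4.31·(+0.08020) / (0.0739·(-0.89021)) = -0.21227 rad/s; magnitude 0.21227 rad/s.

0.212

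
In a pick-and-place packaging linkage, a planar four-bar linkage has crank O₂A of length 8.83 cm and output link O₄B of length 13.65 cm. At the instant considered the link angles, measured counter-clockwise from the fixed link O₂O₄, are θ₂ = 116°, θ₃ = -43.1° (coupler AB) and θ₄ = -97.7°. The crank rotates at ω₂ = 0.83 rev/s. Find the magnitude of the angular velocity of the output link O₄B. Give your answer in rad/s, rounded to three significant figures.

1.48

ω₂ = 5.215 rad/s (from 0.83 rev/s).
Differentiating the loop-closure r₂e^{iθ₂}+r₃e^{iθ₃}=r₁+r₄e^{iθ₄} gives r₂ω₂e^{iθ₂}+r₃ω₃e^{iθ₃}=r₄ω₄e^{iθ₄}.
Eliminating the other unknown: ω₄ = r₂ω₂ sin(θ₂−θ₃) / [r₄ sin(θ₄−θ₃)].
Numerator sine = +0.35674; denominator sine = -0.81513.
Result = 0.0883·5.215·(+0.35674) / (0.1365·(-0.81513)) = -1.4764 rad/s; magnitude 1.4764 rad/s.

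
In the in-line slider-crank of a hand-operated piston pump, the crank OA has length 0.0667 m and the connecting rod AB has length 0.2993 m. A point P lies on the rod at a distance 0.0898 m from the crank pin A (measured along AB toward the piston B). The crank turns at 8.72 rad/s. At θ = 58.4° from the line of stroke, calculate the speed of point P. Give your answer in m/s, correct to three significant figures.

0.556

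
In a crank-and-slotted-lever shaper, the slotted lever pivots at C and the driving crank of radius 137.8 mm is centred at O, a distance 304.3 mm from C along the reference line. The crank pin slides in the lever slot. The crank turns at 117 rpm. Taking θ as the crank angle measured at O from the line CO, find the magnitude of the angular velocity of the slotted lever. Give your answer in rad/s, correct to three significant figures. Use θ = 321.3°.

3.58

ω = 12.25 rad/s (from 117 rpm).
Crank pin A relative to C: A = (d + r cosθ, r sinθ); lever angle φ = atan2(r sinθ, d + r cosθ).
Differentiating tanφ: φ̇ = rω(d cosθ + r)/(d² + r² + 2dr cosθ).
d² + r² + 2dr cosθ = |CA|² = 0.177038 m²;  d cosθ + r = +0.37528 m.
|ω_lever| = |0.1378·12.25·+0.37528| / 0.177038 = 3.579 rad/s.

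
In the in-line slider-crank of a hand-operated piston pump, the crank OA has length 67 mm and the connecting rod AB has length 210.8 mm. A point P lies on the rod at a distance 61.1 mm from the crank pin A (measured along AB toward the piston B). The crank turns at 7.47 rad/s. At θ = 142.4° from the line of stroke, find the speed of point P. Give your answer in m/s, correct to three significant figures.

ω = 7.47 rad/s.  Crank-pin speed |V_A| = rω = 0.50049 m/s, perpendicular to OA.
Rod angle: sinφ = −(r/L) sinθ ⇒ φ = -11.182°; ω_rod = −rω cosθ/√(L²−r²sin²θ) = +1.9175 rad/s.
V_P = V_A + ω_rod × AP, with AP = 0.0611 m along the rod.
Components: V_Px = −rω sinθ − a·ω_rod·sinφ = -0.28265 m/s;  V_Py = rω cosθ + a·ω_rod·cosφ = -0.2816 m/s.
|V_P| = √(V_Px² + V_Py²) = 0.39899 m/s.

0.399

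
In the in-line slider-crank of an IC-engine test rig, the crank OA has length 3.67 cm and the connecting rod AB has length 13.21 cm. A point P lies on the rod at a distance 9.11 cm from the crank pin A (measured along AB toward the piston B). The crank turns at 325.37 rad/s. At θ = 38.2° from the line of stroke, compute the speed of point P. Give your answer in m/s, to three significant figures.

9.00

ω = 325.4 rad/s.  Crank-pin speed |V_A| = rω = 11.941 m/s, perpendicular to OA.
Rod angle: sinφ = −(r/L) sinθ ⇒ φ = -9.893°; ω_rod = −rω cosθ/√(L²−r²sin²θ) = -72.109 rad/s.
V_P = V_A + ω_rod × AP, with AP = 0.0911 m along the rod.
Components: V_Px = −rω sinθ − a·ω_rod·sinφ = -8.5131 m/s;  V_Py = rω cosθ + a·ω_rod·cosφ = +2.9125 m/s.
|V_P| = √(V_Px² + V_Py²) = 8.9975 m/s.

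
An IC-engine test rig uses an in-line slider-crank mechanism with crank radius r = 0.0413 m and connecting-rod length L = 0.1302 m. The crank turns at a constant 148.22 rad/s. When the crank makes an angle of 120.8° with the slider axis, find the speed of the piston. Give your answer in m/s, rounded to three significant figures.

4.37

ω = 148.2 rad/s
For an in-line slider-crank, x = r cosθ + √(L² − r² sin²θ), so v = −rω sinθ·[1 + r cosθ/√(L² − r² sin²θ)].
With r = 0.0413 m, L = 0.1302 m, θ = 120.8°: √(L² − r² sin²θ) = 0.12527 m.
v = −0.0413·148.2·0.85896·[1 + 0.0413·-0.51204/0.12527] = -4.3705 m/s.
|v| = 4.3705 m/s.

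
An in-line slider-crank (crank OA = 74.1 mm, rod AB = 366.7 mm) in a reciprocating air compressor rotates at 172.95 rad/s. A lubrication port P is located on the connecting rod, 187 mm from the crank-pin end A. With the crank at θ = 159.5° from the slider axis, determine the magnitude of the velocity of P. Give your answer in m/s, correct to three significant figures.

7.14

ω = 172.9 rad/s.  Crank-pin speed |V_A| = rω = 12.816 m/s, perpendicular to OA.
Rod angle: sinφ = −(r/L) sinθ ⇒ φ = -4.058°; ω_rod = −rω cosθ/√(L²−r²sin²θ) = +32.818 rad/s.
V_P = V_A + ω_rod × AP, with AP = 0.187 m along the rod.
Components: V_Px = −rω sinθ − a·ω_rod·sinφ = -4.0538 m/s;  V_Py = rω cosθ + a·ω_rod·cosφ = -5.8825 m/s.
|V_P| = √(V_Px² + V_Py²) = 7.1441 m/s.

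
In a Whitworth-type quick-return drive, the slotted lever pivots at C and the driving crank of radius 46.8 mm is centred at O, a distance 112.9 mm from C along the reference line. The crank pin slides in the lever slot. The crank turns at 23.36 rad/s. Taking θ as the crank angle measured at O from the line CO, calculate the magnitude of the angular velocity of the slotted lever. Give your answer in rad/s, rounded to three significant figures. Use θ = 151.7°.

10.2

ω = 23.36 rad/s
Crank pin A relative to C: A = (d + r cosθ, r sinθ); lever angle φ = atan2(r sinθ, d + r cosθ).
Differentiating tanφ: φ̇ = rω(d cosθ + r)/(d² + r² + 2dr cosθ).
d² + r² + 2dr cosθ = |CA|² = 0.00563226 m²;  d cosθ + r = -0.052606 m.
|ω_lever| = |0.0468·23.36·-0.052606| / 0.00563226 = 10.211 rad/s.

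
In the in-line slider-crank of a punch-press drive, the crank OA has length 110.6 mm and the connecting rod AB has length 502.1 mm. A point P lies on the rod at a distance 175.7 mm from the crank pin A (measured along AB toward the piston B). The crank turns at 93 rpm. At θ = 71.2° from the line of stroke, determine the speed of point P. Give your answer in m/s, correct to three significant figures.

ω = 9.739 rad/s.  Crank-pin speed |V_A| = rω = 1.0771 m/s, perpendicular to OA.
Rod angle: sinφ = −(r/L) sinθ ⇒ φ = -12.036°; ω_rod = −rω cosθ/√(L²−r²sin²θ) = -0.70688 rad/s.
V_P = V_A + ω_rod × AP, with AP = 0.1757 m along the rod.
Components: V_Px = −rω sinθ − a·ω_rod·sinφ = -1.0456 m/s;  V_Py = rω cosθ + a·ω_rod·cosφ = +0.22565 m/s.
|V_P| = √(V_Px² + V_Py²) = 1.0696 m/s.

1.07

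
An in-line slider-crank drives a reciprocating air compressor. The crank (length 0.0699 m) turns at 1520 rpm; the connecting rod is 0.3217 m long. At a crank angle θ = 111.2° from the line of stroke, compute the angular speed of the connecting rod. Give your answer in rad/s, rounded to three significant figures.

ω = 159.2 rad/s (converted from 1520 rpm).
The rod makes angle φ with the slider axis where L sinφ = r sinθ; differentiating, L cosφ·φ̇ = r ω cosθ.
L cosφ = √(L² − r² sin²θ) = 0.31503 m.
|ω_rod| = r ω |cosθ| / √(L² − r² sin²θ) = 0.0699·159.2·0.36162/0.31503 = 12.772 rad/s.

12.8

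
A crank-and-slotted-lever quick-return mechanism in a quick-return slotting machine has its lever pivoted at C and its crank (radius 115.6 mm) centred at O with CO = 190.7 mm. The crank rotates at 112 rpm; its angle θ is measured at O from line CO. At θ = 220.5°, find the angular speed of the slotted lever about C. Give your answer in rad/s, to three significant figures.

ω = 11.73 rad/s (from 112 rpm).
Crank pin A relative to C: A = (d + r cosθ, r sinθ); lever angle φ = atan2(r sinθ, d + r cosθ).
Differentiating tanφ: φ̇ = rω(d cosθ + r)/(d² + r² + 2dr cosθ).
d² + r² + 2dr cosθ = |CA|² = 0.0162037 m²;  d cosθ + r = -0.029409 m.
|ω_lever| = |0.1156·11.73·-0.029409| / 0.0162037 = 2.4608 rad/s.

2.46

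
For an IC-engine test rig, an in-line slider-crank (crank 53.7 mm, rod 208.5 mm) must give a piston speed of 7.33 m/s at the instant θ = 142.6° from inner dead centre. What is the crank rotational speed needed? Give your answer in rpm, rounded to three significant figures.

2710

For an in-line slider-crank, |v_piston| = rω|sinθ|·[1 + r cosθ/√(L² − r² sin²θ)].
With r = 0.0537 m, L = 0.2085 m, θ = 142.6°: the bracketed kinematic factor |dx/dθ| = 0.025859 m.
ω = v/|dx/dθ| = 7.33/0.025859 = 283.45 rad/s.
N = 60ω/(2π) = 2706.8 rpm.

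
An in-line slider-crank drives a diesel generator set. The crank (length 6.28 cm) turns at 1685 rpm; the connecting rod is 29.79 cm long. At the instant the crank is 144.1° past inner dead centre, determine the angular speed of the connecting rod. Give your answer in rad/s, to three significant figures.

ω = 176.5 rad/s (converted from 1685 rpm).
The rod makes angle φ with the slider axis where L sinφ = r sinθ; differentiating, L cosφ·φ̇ = r ω cosθ.
L cosφ = √(L² − r² sin²θ) = 0.29562 m.
|ω_rod| = r ω |cosθ| / √(L² − r² sin²θ) = 0.0628·176.5·0.81004/0.29562 = 30.365 rad/s.

30.4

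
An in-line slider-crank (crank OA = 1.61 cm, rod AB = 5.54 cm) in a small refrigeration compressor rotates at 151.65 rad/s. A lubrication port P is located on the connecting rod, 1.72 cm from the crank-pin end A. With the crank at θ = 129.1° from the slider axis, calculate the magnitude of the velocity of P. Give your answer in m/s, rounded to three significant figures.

2.08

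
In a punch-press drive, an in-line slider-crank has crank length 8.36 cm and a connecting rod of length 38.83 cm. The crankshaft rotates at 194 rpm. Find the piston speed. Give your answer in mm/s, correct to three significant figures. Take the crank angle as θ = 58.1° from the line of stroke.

ω = 2π·194/60 = 20.32 rad/s
For an in-line slider-crank, x = r cosθ + √(L² − r² sin²θ), so v = −rω sinθ·[1 + r cosθ/√(L² − r² sin²θ)].
With r = 0.0836 m, L = 0.3883 m, θ = 58.1°: √(L² − r² sin²θ) = 0.38176 m.
v = −0.0836·20.32·0.84897·[1 + 0.0836·0.52844/0.38176] = -1.6087 m/s.
|v| = 1.6087 m/s = 1608.7 mm/s.

1610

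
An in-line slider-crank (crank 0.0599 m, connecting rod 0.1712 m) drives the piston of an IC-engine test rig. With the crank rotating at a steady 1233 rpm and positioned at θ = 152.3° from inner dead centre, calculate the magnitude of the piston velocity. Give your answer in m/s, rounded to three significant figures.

ω = 2π·1233/60 = 129.1 rad/s
For an in-line slider-crank, x = r cosθ + √(L² − r² sin²θ), so v = −rω sinθ·[1 + r cosθ/√(L² − r² sin²θ)].
With r = 0.0599 m, L = 0.1712 m, θ = 152.3°: √(L² − r² sin²θ) = 0.16892 m.
v = −0.0599·129.1·0.46484·[1 + 0.0599·-0.88539/0.16892] = -2.4664 m/s.
|v| = 2.4664 m/s.

2.47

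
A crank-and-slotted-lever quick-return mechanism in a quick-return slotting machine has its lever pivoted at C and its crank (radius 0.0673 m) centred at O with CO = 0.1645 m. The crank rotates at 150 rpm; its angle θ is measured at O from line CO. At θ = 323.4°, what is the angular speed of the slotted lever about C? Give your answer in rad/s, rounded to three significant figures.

4.27

ω = 15.71 rad/s (from 150 rpm).
Crank pin A relative to C: A = (d + r cosθ, r sinθ); lever angle φ = atan2(r sinθ, d + r cosθ).
Differentiating tanφ: φ̇ = rω(d cosθ + r)/(d² + r² + 2dr cosθ).
d² + r² + 2dr cosθ = |CA|² = 0.0493653 m²;  d cosθ + r = +0.19936 m.
|ω_lever| = |0.0673·15.71·+0.19936| / 0.0493653 = 4.2693 rad/s.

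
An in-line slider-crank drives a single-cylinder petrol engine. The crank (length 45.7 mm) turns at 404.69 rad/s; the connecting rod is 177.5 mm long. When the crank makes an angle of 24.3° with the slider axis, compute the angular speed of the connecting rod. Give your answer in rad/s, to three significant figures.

ω = 404.7 rad/s
The rod makes angle φ with the slider axis where L sinφ = r sinθ; differentiating, L cosφ·φ̇ = r ω cosθ.
L cosφ = √(L² − r² sin²θ) = 0.1765 m.
|ω_rod| = r ω |cosθ| / √(L² − r² sin²θ) = 0.0457·404.7·0.91140/0.1765 = 95.5 rad/s.

95.5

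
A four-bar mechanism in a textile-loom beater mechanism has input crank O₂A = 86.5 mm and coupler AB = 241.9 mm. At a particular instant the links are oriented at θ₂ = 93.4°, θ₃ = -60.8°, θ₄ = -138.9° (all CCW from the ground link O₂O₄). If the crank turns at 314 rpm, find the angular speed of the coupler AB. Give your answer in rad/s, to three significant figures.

ω₂ = 32.88 rad/s (from 314 rpm).
Differentiating the loop-closure r₂e^{iθ₂}+r₃e^{iθ₃}=r₁+r₄e^{iθ₄} gives r₂ω₂e^{iθ₂}+r₃ω₃e^{iθ₃}=r₄ω₄e^{iθ₄}.
Eliminating the other unknown: ω₃ = r₂ω₂ sin(θ₄−θ₂) / [r₃ sin(θ₃−θ₄)].
Numerator sine = +0.79122; denominator sine = +0.97851.
Result = 0.0865·32.88·(+0.79122) / (0.2419·(+0.97851)) = +9.5076 rad/s; magnitude 9.5076 rad/s.

9.51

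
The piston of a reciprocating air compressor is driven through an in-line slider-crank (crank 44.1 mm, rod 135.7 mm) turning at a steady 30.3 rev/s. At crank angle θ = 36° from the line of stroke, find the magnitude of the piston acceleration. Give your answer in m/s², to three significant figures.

ω = 2π·30.3 = 190.4 rad/s
x(θ) = r cosθ + √(L² − r² sin²θ); with ω constant, a = ω²·d²x/dθ².
d²x/dθ² = −r cosθ − r²(cos2θ)/√u − r⁴ sin²2θ/(4u^{3/2}),  u = L² − r² sin²θ = 0.0177426 m².
Substituting r = 0.0441 m, L = 0.1357 m, θ = 36°: d²x/dθ² = -0.040551 m.
a = ω²·d²x/dθ² = (190.4)²·(-0.040551) = -1469.8 m/s²;  |a| = 1469.8 m/s².

1470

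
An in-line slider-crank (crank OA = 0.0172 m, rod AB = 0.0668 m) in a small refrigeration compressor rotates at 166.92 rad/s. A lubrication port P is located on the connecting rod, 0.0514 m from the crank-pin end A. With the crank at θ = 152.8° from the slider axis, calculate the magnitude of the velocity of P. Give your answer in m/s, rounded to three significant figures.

ω = 166.9 rad/s.  Crank-pin speed |V_A| = rω = 2.871 m/s, perpendicular to OA.
Rod angle: sinφ = −(r/L) sinθ ⇒ φ = -6.759°; ω_rod = −rω cosθ/√(L²−r²sin²θ) = +38.494 rad/s.
V_P = V_A + ω_rod × AP, with AP = 0.0514 m along the rod.
Components: V_Px = −rω sinθ − a·ω_rod·sinφ = -1.0795 m/s;  V_Py = rω cosθ + a·ω_rod·cosφ = -0.58869 m/s.
|V_P| = √(V_Px² + V_Py²) = 1.2296 m/s.

1.23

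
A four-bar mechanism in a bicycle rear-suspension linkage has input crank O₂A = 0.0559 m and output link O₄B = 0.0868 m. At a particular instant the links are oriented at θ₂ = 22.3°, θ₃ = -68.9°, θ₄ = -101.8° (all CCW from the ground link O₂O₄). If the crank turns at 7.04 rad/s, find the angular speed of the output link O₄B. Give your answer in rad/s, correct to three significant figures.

8.35

ω₂ = 7.04 rad/s
Differentiating the loop-closure r₂e^{iθ₂}+r₃e^{iθ₃}=r₁+r₄e^{iθ₄} gives r₂ω₂e^{iθ₂}+r₃ω₃e^{iθ₃}=r₄ω₄e^{iθ₄}.
Eliminating the other unknown: ω₄ = r₂ω₂ sin(θ₂−θ₃) / [r₄ sin(θ₄−θ₃)].
Numerator sine = +0.99978; denominator sine = -0.54317.
Result = 0.0559·7.04·(+0.99978) / (0.0868·(-0.54317)) = -8.3451 rad/s; magnitude 8.3451 rad/s.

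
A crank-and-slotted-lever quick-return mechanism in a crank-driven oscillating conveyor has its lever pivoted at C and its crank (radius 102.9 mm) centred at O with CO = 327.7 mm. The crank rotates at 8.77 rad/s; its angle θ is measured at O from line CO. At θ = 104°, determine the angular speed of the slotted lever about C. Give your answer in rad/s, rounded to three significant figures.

0.210

ω = 8.77 rad/s
Crank pin A relative to C: A = (d + r cosθ, r sinθ); lever angle φ = atan2(r sinθ, d + r cosθ).
Differentiating tanφ: φ̇ = rω(d cosθ + r)/(d² + r² + 2dr cosθ).
d² + r² + 2dr cosθ = |CA|² = 0.10166 m²;  d cosθ + r = +0.023622 m.
|ω_lever| = |0.1029·8.77·+0.023622| / 0.10166 = 0.20969 rad/s.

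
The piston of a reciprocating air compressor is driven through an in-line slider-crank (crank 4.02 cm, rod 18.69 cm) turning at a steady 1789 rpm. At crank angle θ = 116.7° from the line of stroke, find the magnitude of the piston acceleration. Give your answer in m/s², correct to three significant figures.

ω = 2π·1789/60 = 187.3 rad/s
x(θ) = r cosθ + √(L² − r² sin²θ); with ω constant, a = ω²·d²x/dθ².
d²x/dθ² = −r cosθ − r²(cos2θ)/√u − r⁴ sin²2θ/(4u^{3/2}),  u = L² − r² sin²θ = 0.0336418 m².
Substituting r = 0.0402 m, L = 0.1869 m, θ = 116.7°: d²x/dθ² = +0.023248 m.
a = ω²·d²x/dθ² = (187.3)²·(+0.023248) = +815.94 m/s²;  |a| = 815.94 m/s².

816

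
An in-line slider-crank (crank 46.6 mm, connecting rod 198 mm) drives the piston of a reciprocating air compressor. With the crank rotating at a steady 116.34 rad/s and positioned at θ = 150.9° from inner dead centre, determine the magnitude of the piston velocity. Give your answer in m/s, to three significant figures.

ω = 116.3 rad/s
For an in-line slider-crank, x = r cosθ + √(L² − r² sin²θ), so v = −rω sinθ·[1 + r cosθ/√(L² − r² sin²θ)].
With r = 0.0466 m, L = 0.198 m, θ = 150.9°: √(L² − r² sin²θ) = 0.1967 m.
v = −0.0466·116.3·0.48634·[1 + 0.0466·-0.87377/0.1967] = -2.0908 m/s.
|v| = 2.0908 m/s.

2.09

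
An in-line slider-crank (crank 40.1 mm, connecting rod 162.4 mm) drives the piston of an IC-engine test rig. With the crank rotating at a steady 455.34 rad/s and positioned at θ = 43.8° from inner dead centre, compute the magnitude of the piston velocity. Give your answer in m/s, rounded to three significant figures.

14.9

ω = 455.3 rad/s
For an in-line slider-crank, x = r cosθ + √(L² − r² sin²θ), so v = −rω sinθ·[1 + r cosθ/√(L² − r² sin²θ)].
With r = 0.0401 m, L = 0.1624 m, θ = 43.8°: √(L² − r² sin²θ) = 0.16001 m.
v = −0.0401·455.3·0.69214·[1 + 0.0401·0.72176/0.16001] = -14.924 m/s.
|v| = 14.924 m/s.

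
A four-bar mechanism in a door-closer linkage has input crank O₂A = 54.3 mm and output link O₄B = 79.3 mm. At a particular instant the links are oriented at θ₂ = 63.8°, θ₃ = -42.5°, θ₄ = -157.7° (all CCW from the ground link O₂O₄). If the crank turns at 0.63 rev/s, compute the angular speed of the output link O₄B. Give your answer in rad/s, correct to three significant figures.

ω₂ = 3.958 rad/s (from 0.63 rev/s).
Differentiating the loop-closure r₂e^{iθ₂}+r₃e^{iθ₃}=r₁+r₄e^{iθ₄} gives r₂ω₂e^{iθ₂}+r₃ω₃e^{iθ₃}=r₄ω₄e^{iθ₄}.
Eliminating the other unknown: ω₄ = r₂ω₂ sin(θ₂−θ₃) / [r₄ sin(θ₄−θ₃)].
Numerator sine = +0.95981; denominator sine = -0.90483.
Result = 0.0543·3.958·(+0.95981) / (0.0793·(-0.90483)) = -2.8752 rad/s; magnitude 2.8752 rad/s.

2.88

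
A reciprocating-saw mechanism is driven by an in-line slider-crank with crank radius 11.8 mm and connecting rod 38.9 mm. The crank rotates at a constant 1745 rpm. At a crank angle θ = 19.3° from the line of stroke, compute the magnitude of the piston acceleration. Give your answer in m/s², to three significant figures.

ω = 2π·1745/60 = 182.7 rad/s
x(θ) = r cosθ + √(L² − r² sin²θ); with ω constant, a = ω²·d²x/dθ².
d²x/dθ² = −r cosθ − r²(cos2θ)/√u − r⁴ sin²2θ/(4u^{3/2}),  u = L² − r² sin²θ = 0.001498 m².
Substituting r = 0.0118 m, L = 0.0389 m, θ = 19.3°: d²x/dθ² = -0.013981 m.
a = ω²·d²x/dθ² = (182.7)²·(-0.013981) = -466.86 m/s²;  |a| = 466.86 m/s².

467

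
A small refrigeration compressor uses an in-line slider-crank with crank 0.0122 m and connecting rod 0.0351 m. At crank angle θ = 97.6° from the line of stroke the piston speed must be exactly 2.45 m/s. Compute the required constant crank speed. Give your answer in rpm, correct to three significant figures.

2030

For an in-line slider-crank, |v_piston| = rω|sinθ|·[1 + r cosθ/√(L² − r² sin²θ)].
With r = 0.0122 m, L = 0.0351 m, θ = 97.6°: the bracketed kinematic factor |dx/dθ| = 0.011501 m.
ω = v/|dx/dθ| = 2.45/0.011501 = 213.03 rad/s.
N = 60ω/(2π) = 2034.3 rpm.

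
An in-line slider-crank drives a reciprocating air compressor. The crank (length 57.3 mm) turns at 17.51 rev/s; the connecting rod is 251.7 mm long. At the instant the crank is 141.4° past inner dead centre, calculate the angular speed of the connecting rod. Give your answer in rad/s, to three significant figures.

19.8

ω = 110 rad/s (converted from 17.51 rev/s).
The rod makes angle φ with the slider axis where L sinφ = r sinθ; differentiating, L cosφ·φ̇ = r ω cosθ.
L cosφ = √(L² − r² sin²θ) = 0.24915 m.
|ω_rod| = r ω |cosθ| / √(L² − r² sin²θ) = 0.0573·110·0.78152/0.24915 = 19.774 rad/s.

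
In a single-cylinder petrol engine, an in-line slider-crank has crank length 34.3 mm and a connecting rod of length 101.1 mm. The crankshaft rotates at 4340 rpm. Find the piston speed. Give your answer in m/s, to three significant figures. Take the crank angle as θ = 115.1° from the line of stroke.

12.0

ω = 2π·4340/60 = 454.5 rad/s
For an in-line slider-crank, x = r cosθ + √(L² − r² sin²θ), so v = −rω sinθ·[1 + r cosθ/√(L² − r² sin²θ)].
With r = 0.0343 m, L = 0.1011 m, θ = 115.1°: √(L² − r² sin²θ) = 0.09621 m.
v = −0.0343·454.5·0.90557·[1 + 0.0343·-0.42420/0.09621] = -11.982 m/s.
|v| = 11.982 m/s.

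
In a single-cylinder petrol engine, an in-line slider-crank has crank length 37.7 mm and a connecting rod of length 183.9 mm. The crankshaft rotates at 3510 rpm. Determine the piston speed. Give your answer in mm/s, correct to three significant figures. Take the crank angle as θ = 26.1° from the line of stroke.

7220

ω = 2π·3510/60 = 367.6 rad/s
For an in-line slider-crank, x = r cosθ + √(L² − r² sin²θ), so v = −rω sinθ·[1 + r cosθ/√(L² − r² sin²θ)].
With r = 0.0377 m, L = 0.1839 m, θ = 26.1°: √(L² − r² sin²θ) = 0.18315 m.
v = −0.0377·367.6·0.43994·[1 + 0.0377·0.89803/0.18315] = -7.2233 m/s.
|v| = 7.2233 m/s = 7223.3 mm/s.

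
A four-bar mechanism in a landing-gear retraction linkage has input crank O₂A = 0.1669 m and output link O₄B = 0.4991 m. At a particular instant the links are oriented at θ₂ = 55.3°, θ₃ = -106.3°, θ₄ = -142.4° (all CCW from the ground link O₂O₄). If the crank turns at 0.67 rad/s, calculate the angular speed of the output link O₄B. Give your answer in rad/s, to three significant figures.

0.120

ω₂ = 0.67 rad/s
Differentiating the loop-closure r₂e^{iθ₂}+r₃e^{iθ₃}=r₁+r₄e^{iθ₄} gives r₂ω₂e^{iθ₂}+r₃ω₃e^{iθ₃}=r₄ω₄e^{iθ₄}.
Eliminating the other unknown: ω₄ = r₂ω₂ sin(θ₂−θ₃) / [r₄ sin(θ₄−θ₃)].
Numerator sine = +0.31565; denominator sine = -0.58920.
Result = 0.1669·0.67·(+0.31565) / (0.4991·(-0.58920)) = -0.12003 rad/s; magnitude 0.12003 rad/s.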